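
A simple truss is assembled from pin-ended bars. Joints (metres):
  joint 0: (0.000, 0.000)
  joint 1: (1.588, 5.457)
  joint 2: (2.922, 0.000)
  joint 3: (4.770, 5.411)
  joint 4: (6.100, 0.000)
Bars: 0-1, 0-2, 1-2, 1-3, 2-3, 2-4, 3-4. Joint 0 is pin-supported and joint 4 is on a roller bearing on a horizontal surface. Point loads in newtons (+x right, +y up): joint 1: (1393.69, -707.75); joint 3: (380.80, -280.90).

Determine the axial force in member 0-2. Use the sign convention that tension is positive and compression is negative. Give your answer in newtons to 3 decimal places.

1483.540

N=5 nodes, M=7 members, R=3 reactions → 2N=10, M+R=10
member 0 (0-1): L=5.6834, (cx,cy)=(0.2794,0.9602)
member 1 (0-2): L=2.9220, (cx,cy)=(1.0000,0.0000)
member 2 (1-2): L=5.6177, (cx,cy)=(0.2375,-0.9714)
member 3 (1-3): L=3.1823, (cx,cy)=(0.9999,-0.0145)
member 4 (2-3): L=5.7179, (cx,cy)=(0.3232,0.9463)
member 5 (2-4): L=3.1780, (cx,cy)=(1.0000,0.0000)
member 6 (3-4): L=5.5721, (cx,cy)=(0.2387,-0.9711)
solve A·x = −loads:
  F[0-1] = +1041.2948 N (tension)
  F[0-2] = +1483.5396 N (tension)
  F[1-2] = -1747.6175 N (compression)
  F[1-3] = -687.8147 N (compression)
  F[2-3] = +1793.9051 N (tension)
  F[2-4] = +488.7575 N (tension)
  F[3-4] = -2047.6577 N (compression)
  Rx@0 = -1774.4900 N
  Ry@0 = -999.8213 N
  Ry@4 = +1988.4713 N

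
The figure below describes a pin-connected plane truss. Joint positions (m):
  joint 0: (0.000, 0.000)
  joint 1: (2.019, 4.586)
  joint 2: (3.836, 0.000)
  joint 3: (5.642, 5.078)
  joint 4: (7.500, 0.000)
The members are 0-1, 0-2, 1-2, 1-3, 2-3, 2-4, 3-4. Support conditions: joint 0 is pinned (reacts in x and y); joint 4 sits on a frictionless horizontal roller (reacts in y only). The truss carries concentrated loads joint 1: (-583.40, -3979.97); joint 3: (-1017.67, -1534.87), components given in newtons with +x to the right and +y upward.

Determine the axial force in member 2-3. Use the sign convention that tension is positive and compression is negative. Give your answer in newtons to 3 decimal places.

N=5 nodes, M=7 members, R=3 reactions → 2N=10, M+R=10
member 0 (0-1): L=5.0108, (cx,cy)=(0.4029,0.9152)
member 1 (0-2): L=3.8360, (cx,cy)=(1.0000,0.0000)
member 2 (1-2): L=4.9328, (cx,cy)=(0.3683,-0.9297)
member 3 (1-3): L=3.6563, (cx,cy)=(0.9909,0.1346)
member 4 (2-3): L=5.3896, (cx,cy)=(0.3351,0.9422)
member 5 (2-4): L=3.6640, (cx,cy)=(1.0000,0.0000)
member 6 (3-4): L=5.4072, (cx,cy)=(0.3436,-0.9391)
solve A·x = −loads:
  F[0-1] = -4736.0359 N (compression)
  F[0-2] = +307.2331 N (tension)
  F[1-2] = +178.2876 N (tension)
  F[1-3] = -1403.3384 N (compression)
  F[2-3] = -175.9226 N (compression)
  F[2-4] = +431.8549 N (tension)
  F[3-4] = -1256.8047 N (compression)
  Rx@0 = +1601.0700 N
  Ry@0 = +4334.5606 N
  Ry@4 = +1180.2794 N

-175.923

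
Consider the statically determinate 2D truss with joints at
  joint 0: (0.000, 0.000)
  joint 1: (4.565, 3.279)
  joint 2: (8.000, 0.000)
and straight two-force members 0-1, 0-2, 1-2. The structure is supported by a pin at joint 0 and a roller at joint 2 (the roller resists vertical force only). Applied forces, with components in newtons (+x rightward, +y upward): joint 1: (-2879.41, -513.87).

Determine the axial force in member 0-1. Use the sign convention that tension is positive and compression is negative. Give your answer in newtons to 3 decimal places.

-2401.207

N=3 nodes, M=3 members, R=3 reactions → 2N=6, M+R=6
member 0 (0-1): L=5.6206, (cx,cy)=(0.8122,0.5834)
member 1 (0-2): L=8.0000, (cx,cy)=(1.0000,0.0000)
member 2 (1-2): L=4.7488, (cx,cy)=(0.7233,-0.6905)
solve A·x = −loads:
  F[0-1] = -2401.2070 N (compression)
  F[0-2] = -929.1692 N (compression)
  F[1-2] = +1284.5517 N (tension)
  Rx@0 = +2879.4100 N
  Ry@0 = +1400.8411 N
  Ry@2 = -886.9711 N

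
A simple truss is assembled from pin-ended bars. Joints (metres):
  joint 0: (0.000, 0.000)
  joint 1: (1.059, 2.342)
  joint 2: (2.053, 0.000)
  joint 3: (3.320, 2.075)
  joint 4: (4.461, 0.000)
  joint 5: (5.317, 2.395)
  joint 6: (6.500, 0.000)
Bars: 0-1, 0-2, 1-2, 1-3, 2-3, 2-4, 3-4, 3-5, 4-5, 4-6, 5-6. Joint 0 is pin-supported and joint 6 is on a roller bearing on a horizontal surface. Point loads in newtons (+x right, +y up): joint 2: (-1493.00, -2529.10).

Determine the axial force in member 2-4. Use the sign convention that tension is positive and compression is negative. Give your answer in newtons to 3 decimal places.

N=7 nodes, M=11 members, R=3 reactions → 2N=14, M+R=14
member 0 (0-1): L=2.5703, (cx,cy)=(0.4120,0.9112)
member 1 (0-2): L=2.0530, (cx,cy)=(1.0000,0.0000)
member 2 (1-2): L=2.5442, (cx,cy)=(0.3907,-0.9205)
member 3 (1-3): L=2.2767, (cx,cy)=(0.9931,-0.1173)
member 4 (2-3): L=2.4312, (cx,cy)=(0.5211,0.8535)
member 5 (2-4): L=2.4080, (cx,cy)=(1.0000,0.0000)
member 6 (3-4): L=2.3680, (cx,cy)=(0.4818,-0.8763)
member 7 (3-5): L=2.0225, (cx,cy)=(0.9874,0.1582)
member 8 (4-5): L=2.5434, (cx,cy)=(0.3366,0.9417)
member 9 (4-6): L=2.0390, (cx,cy)=(1.0000,0.0000)
member 10 (5-6): L=2.6712, (cx,cy)=(0.4429,-0.8966)
solve A·x = −loads:
  F[0-1] = -1898.9643 N (compression)
  F[0-2] = -710.6000 N (compression)
  F[1-2] = +2084.5347 N (tension)
  F[1-3] = -1607.9045 N (compression)
  F[2-3] = +715.0068 N (tension)
  F[2-4] = +1224.1950 N (tension)
  F[3-4] = -1043.5269 N (compression)
  F[3-5] = -730.5872 N (compression)
  F[4-5] = +971.0507 N (tension)
  F[4-6] = +394.5671 N (tension)
  F[5-6] = -890.9405 N (compression)
  Rx@0 = +1493.0000 N
  Ry@0 = +1730.2935 N
  Ry@6 = +798.8065 N

1224.195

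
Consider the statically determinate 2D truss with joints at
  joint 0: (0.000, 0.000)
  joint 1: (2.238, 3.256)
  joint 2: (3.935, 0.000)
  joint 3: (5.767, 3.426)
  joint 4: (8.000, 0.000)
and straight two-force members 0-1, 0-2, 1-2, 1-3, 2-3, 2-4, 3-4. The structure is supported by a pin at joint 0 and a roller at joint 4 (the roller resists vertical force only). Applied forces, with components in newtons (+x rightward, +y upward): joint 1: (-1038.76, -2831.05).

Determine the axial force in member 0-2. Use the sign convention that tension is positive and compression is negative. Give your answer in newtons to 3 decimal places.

653.376

N=5 nodes, M=7 members, R=3 reactions → 2N=10, M+R=10
member 0 (0-1): L=3.9510, (cx,cy)=(0.5664,0.8241)
member 1 (0-2): L=3.9350, (cx,cy)=(1.0000,0.0000)
member 2 (1-2): L=3.6717, (cx,cy)=(0.4622,-0.8868)
member 3 (1-3): L=3.5331, (cx,cy)=(0.9988,0.0481)
member 4 (2-3): L=3.8851, (cx,cy)=(0.4715,0.8818)
member 5 (2-4): L=4.0650, (cx,cy)=(1.0000,0.0000)
member 6 (3-4): L=4.0895, (cx,cy)=(0.5460,-0.8378)
solve A·x = −loads:
  F[0-1] = -2987.3026 N (compression)
  F[0-2] = +653.3763 N (tension)
  F[1-2] = -440.7747 N (compression)
  F[1-3] = -450.1786 N (compression)
  F[2-3] = +443.2462 N (tension)
  F[2-4] = +240.6445 N (tension)
  F[3-4] = -440.7113 N (compression)
  Rx@0 = +1038.7600 N
  Ry@0 = +2461.8391 N
  Ry@4 = +369.2109 N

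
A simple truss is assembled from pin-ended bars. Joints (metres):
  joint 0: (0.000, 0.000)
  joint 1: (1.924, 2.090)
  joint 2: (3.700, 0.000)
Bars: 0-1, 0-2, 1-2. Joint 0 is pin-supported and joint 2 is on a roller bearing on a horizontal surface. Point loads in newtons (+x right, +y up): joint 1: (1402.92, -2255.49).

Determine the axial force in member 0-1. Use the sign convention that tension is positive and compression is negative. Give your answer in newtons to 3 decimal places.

N=3 nodes, M=3 members, R=3 reactions → 2N=6, M+R=6
member 0 (0-1): L=2.8408, (cx,cy)=(0.6773,0.7357)
member 1 (0-2): L=3.7000, (cx,cy)=(1.0000,0.0000)
member 2 (1-2): L=2.7427, (cx,cy)=(0.6475,-0.7620)
solve A·x = −loads:
  F[0-1] = -394.4093 N (compression)
  F[0-2] = +1670.0476 N (tension)
  F[1-2] = -2579.0545 N (compression)
  Rx@0 = -1402.9200 N
  Ry@0 = +290.1750 N
  Ry@2 = +1965.3150 N

-394.409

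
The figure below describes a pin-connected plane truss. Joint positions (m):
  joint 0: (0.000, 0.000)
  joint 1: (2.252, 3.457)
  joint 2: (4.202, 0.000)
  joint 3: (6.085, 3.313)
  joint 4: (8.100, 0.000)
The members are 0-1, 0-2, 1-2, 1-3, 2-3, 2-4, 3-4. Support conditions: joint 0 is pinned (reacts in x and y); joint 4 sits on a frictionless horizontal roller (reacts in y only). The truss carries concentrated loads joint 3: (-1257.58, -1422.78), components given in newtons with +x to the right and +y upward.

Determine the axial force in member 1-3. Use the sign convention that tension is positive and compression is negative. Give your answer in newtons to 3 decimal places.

N=5 nodes, M=7 members, R=3 reactions → 2N=10, M+R=10
member 0 (0-1): L=4.1258, (cx,cy)=(0.5458,0.8379)
member 1 (0-2): L=4.2020, (cx,cy)=(1.0000,0.0000)
member 2 (1-2): L=3.9690, (cx,cy)=(0.4913,-0.8710)
member 3 (1-3): L=3.8357, (cx,cy)=(0.9993,-0.0375)
member 4 (2-3): L=3.8107, (cx,cy)=(0.4941,0.8694)
member 5 (2-4): L=3.8980, (cx,cy)=(1.0000,0.0000)
member 6 (3-4): L=3.8777, (cx,cy)=(0.5196,-0.8544)
solve A·x = −loads:
  F[0-1] = -1036.2924 N (compression)
  F[0-2] = -691.9389 N (compression)
  F[1-2] = +1043.4264 N (tension)
  F[1-3] = -1079.0388 N (compression)
  F[2-3] = -1045.3493 N (compression)
  F[2-4] = +337.2378 N (tension)
  F[3-4] = -648.9782 N (compression)
  Rx@0 = +1257.5800 N
  Ry@0 = +868.3042 N
  Ry@4 = +554.4758 N

-1079.039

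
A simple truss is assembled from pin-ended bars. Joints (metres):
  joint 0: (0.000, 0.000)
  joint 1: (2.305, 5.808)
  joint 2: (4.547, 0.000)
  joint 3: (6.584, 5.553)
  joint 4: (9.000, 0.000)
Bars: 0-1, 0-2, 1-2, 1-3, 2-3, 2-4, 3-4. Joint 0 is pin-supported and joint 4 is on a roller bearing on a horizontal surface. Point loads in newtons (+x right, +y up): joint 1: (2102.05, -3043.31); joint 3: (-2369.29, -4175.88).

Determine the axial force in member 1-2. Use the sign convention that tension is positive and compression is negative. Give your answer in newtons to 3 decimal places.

N=5 nodes, M=7 members, R=3 reactions → 2N=10, M+R=10
member 0 (0-1): L=6.2487, (cx,cy)=(0.3689,0.9295)
member 1 (0-2): L=4.5470, (cx,cy)=(1.0000,0.0000)
member 2 (1-2): L=6.2257, (cx,cy)=(0.3601,-0.9329)
member 3 (1-3): L=4.2866, (cx,cy)=(0.9982,-0.0595)
member 4 (2-3): L=5.9148, (cx,cy)=(0.3444,0.9388)
member 5 (2-4): L=4.4530, (cx,cy)=(1.0000,0.0000)
member 6 (3-4): L=6.0558, (cx,cy)=(0.3990,-0.9170)
solve A·x = −loads:
  F[0-1] = -3755.0180 N (compression)
  F[0-2] = +1117.9052 N (tension)
  F[1-2] = +718.3195 N (tension)
  F[1-3] = -3752.5218 N (compression)
  F[2-3] = -713.7892 N (compression)
  F[2-4] = +1622.4072 N (tension)
  F[3-4] = -4066.6365 N (compression)
  Rx@0 = +267.2400 N
  Ry@0 = +3490.2053 N
  Ry@4 = +3728.9847 N

718.320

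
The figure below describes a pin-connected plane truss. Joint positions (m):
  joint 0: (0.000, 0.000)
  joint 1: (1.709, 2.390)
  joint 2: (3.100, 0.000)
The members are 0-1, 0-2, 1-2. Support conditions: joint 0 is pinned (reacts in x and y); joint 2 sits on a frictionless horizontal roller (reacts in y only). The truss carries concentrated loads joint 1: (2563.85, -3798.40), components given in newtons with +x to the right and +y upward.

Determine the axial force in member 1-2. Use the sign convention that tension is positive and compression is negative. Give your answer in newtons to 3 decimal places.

N=3 nodes, M=3 members, R=3 reactions → 2N=6, M+R=6
member 0 (0-1): L=2.9382, (cx,cy)=(0.5817,0.8134)
member 1 (0-2): L=3.1000, (cx,cy)=(1.0000,0.0000)
member 2 (1-2): L=2.7653, (cx,cy)=(0.5030,-0.8643)
solve A·x = −loads:
  F[0-1] = +334.7127 N (tension)
  F[0-2] = +2369.1621 N (tension)
  F[1-2] = -4709.9106 N (compression)
  Rx@0 = -2563.8500 N
  Ry@0 = -272.2668 N
  Ry@2 = +4070.6668 N

-4709.911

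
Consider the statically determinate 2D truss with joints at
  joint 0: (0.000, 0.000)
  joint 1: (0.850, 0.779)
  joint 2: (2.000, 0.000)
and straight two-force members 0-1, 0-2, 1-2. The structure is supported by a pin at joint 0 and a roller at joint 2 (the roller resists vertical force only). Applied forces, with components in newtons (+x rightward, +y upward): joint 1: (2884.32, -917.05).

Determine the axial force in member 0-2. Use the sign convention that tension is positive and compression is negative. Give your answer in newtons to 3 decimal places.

N=3 nodes, M=3 members, R=3 reactions → 2N=6, M+R=6
member 0 (0-1): L=1.1530, (cx,cy)=(0.7372,0.6756)
member 1 (0-2): L=2.0000, (cx,cy)=(1.0000,0.0000)
member 2 (1-2): L=1.3890, (cx,cy)=(0.8279,-0.5608)
solve A·x = −loads:
  F[0-1] = +882.3242 N (tension)
  F[0-2] = +2233.8475 N (tension)
  F[1-2] = -2698.1133 N (compression)
  Rx@0 = -2884.3200 N
  Ry@0 = -596.1389 N
  Ry@2 = +1513.1889 N

2233.848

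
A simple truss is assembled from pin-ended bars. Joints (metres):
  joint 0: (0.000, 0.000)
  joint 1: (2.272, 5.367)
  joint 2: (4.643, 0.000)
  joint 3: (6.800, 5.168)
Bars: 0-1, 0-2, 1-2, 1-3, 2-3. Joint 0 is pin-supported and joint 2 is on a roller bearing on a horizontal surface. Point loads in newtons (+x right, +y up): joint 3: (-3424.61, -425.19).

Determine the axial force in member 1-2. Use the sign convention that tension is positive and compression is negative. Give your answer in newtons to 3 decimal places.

N=4 nodes, M=5 members, R=3 reactions → 2N=8, M+R=8
member 0 (0-1): L=5.8281, (cx,cy)=(0.3898,0.9209)
member 1 (0-2): L=4.6430, (cx,cy)=(1.0000,0.0000)
member 2 (1-2): L=5.8674, (cx,cy)=(0.4041,-0.9147)
member 3 (1-3): L=4.5324, (cx,cy)=(0.9990,-0.0439)
member 4 (2-3): L=5.6001, (cx,cy)=(0.3852,0.9228)
solve A·x = −loads:
  F[0-1] = -3924.8271 N (compression)
  F[0-2] = -1894.5715 N (compression)
  F[1-2] = +4104.4976 N (tension)
  F[1-3] = -3191.7337 N (compression)
  F[2-3] = -612.5925 N (compression)
  Rx@0 = +3424.6100 N
  Ry@0 = +3614.3118 N
  Ry@2 = -3189.1218 N

4104.498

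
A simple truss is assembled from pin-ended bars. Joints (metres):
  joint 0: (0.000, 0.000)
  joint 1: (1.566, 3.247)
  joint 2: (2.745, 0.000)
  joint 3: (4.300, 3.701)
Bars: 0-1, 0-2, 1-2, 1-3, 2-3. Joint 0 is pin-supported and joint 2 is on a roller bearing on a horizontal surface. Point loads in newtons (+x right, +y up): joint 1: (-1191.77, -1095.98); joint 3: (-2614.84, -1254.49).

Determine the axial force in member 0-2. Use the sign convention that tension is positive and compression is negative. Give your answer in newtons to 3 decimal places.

N=4 nodes, M=5 members, R=3 reactions → 2N=8, M+R=8
member 0 (0-1): L=3.6049, (cx,cy)=(0.4344,0.9007)
member 1 (0-2): L=2.7450, (cx,cy)=(1.0000,0.0000)
member 2 (1-2): L=3.4544, (cx,cy)=(0.3413,-0.9400)
member 3 (1-3): L=2.7714, (cx,cy)=(0.9865,0.1638)
member 4 (2-3): L=4.0144, (cx,cy)=(0.3874,0.9219)
solve A·x = −loads:
  F[0-1] = -5212.8630 N (compression)
  F[0-2] = -1542.1022 N (compression)
  F[1-2] = +3432.7657 N (tension)
  F[1-3] = -2275.0790 N (compression)
  F[2-3] = -956.4718 N (compression)
  Rx@0 = +3806.6100 N
  Ry@0 = +4695.3109 N
  Ry@2 = -2344.8409 N

-1542.102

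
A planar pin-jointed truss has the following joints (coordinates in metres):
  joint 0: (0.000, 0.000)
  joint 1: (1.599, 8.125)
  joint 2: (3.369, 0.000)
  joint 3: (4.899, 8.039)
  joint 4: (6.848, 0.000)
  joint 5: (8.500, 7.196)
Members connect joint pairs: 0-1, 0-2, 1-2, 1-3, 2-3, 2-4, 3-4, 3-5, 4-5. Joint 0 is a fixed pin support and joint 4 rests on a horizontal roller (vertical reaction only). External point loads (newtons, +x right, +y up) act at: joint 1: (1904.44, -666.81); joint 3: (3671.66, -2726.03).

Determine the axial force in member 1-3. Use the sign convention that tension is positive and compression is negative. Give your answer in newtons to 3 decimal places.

433.944

N=6 nodes, M=9 members, R=3 reactions → 2N=12, M+R=12
member 0 (0-1): L=8.2808, (cx,cy)=(0.1931,0.9812)
member 1 (0-2): L=3.3690, (cx,cy)=(1.0000,0.0000)
member 2 (1-2): L=8.3156, (cx,cy)=(0.2129,-0.9771)
member 3 (1-3): L=3.3011, (cx,cy)=(0.9997,-0.0261)
member 4 (2-3): L=8.1833, (cx,cy)=(0.1870,0.9824)
member 5 (2-4): L=3.4790, (cx,cy)=(1.0000,0.0000)
member 6 (3-4): L=8.2719, (cx,cy)=(0.2356,-0.9718)
member 7 (3-5): L=3.6984, (cx,cy)=(0.9737,-0.2279)
member 8 (4-5): L=7.3832, (cx,cy)=(0.2238,0.9746)
solve A·x = −loads:
  F[0-1] = +5384.1774 N (tension)
  F[0-2] = +4536.4358 N (tension)
  F[1-2] = -6100.7664 N (compression)
  F[1-3] = +433.9439 N (tension)
  F[2-3] = +6067.9615 N (tension)
  F[2-4] = +2103.3602 N (tension)
  F[3-4] = -8927.0184 N (compression)
  F[3-5] = -0.0000 N (compression)
  F[4-5] = +0.0000 N (tension)
  Rx@0 = -5576.1000 N
  Ry@0 = -5282.8463 N
  Ry@4 = +8675.6863 N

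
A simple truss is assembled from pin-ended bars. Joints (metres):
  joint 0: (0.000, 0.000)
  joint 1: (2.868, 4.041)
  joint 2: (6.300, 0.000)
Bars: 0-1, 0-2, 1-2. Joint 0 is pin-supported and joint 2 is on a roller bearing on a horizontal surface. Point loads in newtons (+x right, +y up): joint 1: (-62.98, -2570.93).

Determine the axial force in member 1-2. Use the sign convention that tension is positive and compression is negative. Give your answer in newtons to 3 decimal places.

N=3 nodes, M=3 members, R=3 reactions → 2N=6, M+R=6
member 0 (0-1): L=4.9553, (cx,cy)=(0.5788,0.8155)
member 1 (0-2): L=6.3000, (cx,cy)=(1.0000,0.0000)
member 2 (1-2): L=5.3017, (cx,cy)=(0.6473,-0.7622)
solve A·x = −loads:
  F[0-1] = -1766.9673 N (compression)
  F[0-2] = +959.6929 N (tension)
  F[1-2] = -1482.5261 N (compression)
  Rx@0 = +62.9800 N
  Ry@0 = +1440.9419 N
  Ry@2 = +1129.9881 N

-1482.526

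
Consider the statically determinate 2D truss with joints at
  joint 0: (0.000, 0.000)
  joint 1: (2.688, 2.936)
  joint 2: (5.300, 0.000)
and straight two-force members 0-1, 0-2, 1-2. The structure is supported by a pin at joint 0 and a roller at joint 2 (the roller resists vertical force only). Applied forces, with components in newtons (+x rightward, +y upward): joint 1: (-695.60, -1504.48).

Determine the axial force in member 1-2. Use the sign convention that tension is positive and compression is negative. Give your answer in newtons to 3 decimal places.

-505.523

N=3 nodes, M=3 members, R=3 reactions → 2N=6, M+R=6
member 0 (0-1): L=3.9806, (cx,cy)=(0.6753,0.7376)
member 1 (0-2): L=5.3000, (cx,cy)=(1.0000,0.0000)
member 2 (1-2): L=3.9297, (cx,cy)=(0.6647,-0.7471)
solve A·x = −loads:
  F[0-1] = -1527.7026 N (compression)
  F[0-2] = +336.0109 N (tension)
  F[1-2] = -505.5231 N (compression)
  Rx@0 = +695.6000 N
  Ry@0 = +1126.7893 N
  Ry@2 = +377.6907 N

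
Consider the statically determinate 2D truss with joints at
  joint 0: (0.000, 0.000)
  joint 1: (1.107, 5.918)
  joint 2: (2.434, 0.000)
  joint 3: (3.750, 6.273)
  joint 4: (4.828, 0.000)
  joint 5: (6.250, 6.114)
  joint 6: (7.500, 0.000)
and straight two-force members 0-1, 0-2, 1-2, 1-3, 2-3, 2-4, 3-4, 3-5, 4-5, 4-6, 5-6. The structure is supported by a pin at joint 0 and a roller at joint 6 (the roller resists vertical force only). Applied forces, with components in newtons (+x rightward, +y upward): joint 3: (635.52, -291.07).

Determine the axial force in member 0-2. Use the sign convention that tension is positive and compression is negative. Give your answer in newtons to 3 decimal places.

N=7 nodes, M=11 members, R=3 reactions → 2N=14, M+R=14
member 0 (0-1): L=6.0206, (cx,cy)=(0.1839,0.9830)
member 1 (0-2): L=2.4340, (cx,cy)=(1.0000,0.0000)
member 2 (1-2): L=6.0650, (cx,cy)=(0.2188,-0.9758)
member 3 (1-3): L=2.6667, (cx,cy)=(0.9911,0.1331)
member 4 (2-3): L=6.4096, (cx,cy)=(0.2053,0.9787)
member 5 (2-4): L=2.3940, (cx,cy)=(1.0000,0.0000)
member 6 (3-4): L=6.3650, (cx,cy)=(0.1694,-0.9856)
member 7 (3-5): L=2.5051, (cx,cy)=(0.9980,-0.0635)
member 8 (4-5): L=6.2772, (cx,cy)=(0.2265,0.9740)
member 9 (4-6): L=2.6720, (cx,cy)=(1.0000,0.0000)
member 10 (5-6): L=6.2405, (cx,cy)=(0.2003,-0.9797)
solve A·x = −loads:
  F[0-1] = +392.7092 N (tension)
  F[0-2] = +563.3136 N (tension)
  F[1-2] = -374.3841 N (compression)
  F[1-3] = +155.5050 N (tension)
  F[2-3] = +373.2652 N (tension)
  F[2-4] = +404.7608 N (tension)
  F[3-4] = -668.1917 N (compression)
  F[3-5] = -292.1817 N (compression)
  F[4-5] = +676.1155 N (tension)
  F[4-6] = +138.4290 N (tension)
  F[5-6] = -691.0899 N (compression)
  Rx@0 = -635.5200 N
  Ry@0 = -386.0139 N
  Ry@6 = +677.0839 N

563.314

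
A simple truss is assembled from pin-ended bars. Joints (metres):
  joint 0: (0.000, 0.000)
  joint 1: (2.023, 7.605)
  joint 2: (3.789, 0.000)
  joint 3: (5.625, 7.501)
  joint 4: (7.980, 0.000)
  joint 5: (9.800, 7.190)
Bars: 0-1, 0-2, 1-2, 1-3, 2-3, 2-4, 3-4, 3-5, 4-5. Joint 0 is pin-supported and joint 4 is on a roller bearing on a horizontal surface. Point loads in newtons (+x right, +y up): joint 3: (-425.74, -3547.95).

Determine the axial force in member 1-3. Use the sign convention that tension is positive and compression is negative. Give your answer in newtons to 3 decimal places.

N=6 nodes, M=9 members, R=3 reactions → 2N=12, M+R=12
member 0 (0-1): L=7.8695, (cx,cy)=(0.2571,0.9664)
member 1 (0-2): L=3.7890, (cx,cy)=(1.0000,0.0000)
member 2 (1-2): L=7.8074, (cx,cy)=(0.2262,-0.9741)
member 3 (1-3): L=3.6035, (cx,cy)=(0.9996,-0.0289)
member 4 (2-3): L=7.7224, (cx,cy)=(0.2377,0.9713)
member 5 (2-4): L=4.1910, (cx,cy)=(1.0000,0.0000)
member 6 (3-4): L=7.8620, (cx,cy)=(0.2995,-0.9541)
member 7 (3-5): L=4.1866, (cx,cy)=(0.9972,-0.0743)
member 8 (4-5): L=7.4168, (cx,cy)=(0.2454,0.9694)
solve A·x = −loads:
  F[0-1] = -1497.5589 N (compression)
  F[0-2] = -40.7634 N (compression)
  F[1-2] = +1507.2552 N (tension)
  F[1-3] = -726.2157 N (compression)
  F[2-3] = -1511.5302 N (compression)
  F[2-4] = +659.5380 N (tension)
  F[3-4] = -2201.8205 N (compression)
  F[3-5] = +0.0000 N (tension)
  F[4-5] = -0.0000 N (compression)
  Rx@0 = +425.7400 N
  Ry@0 = +1447.2303 N
  Ry@4 = +2100.7197 N

-726.216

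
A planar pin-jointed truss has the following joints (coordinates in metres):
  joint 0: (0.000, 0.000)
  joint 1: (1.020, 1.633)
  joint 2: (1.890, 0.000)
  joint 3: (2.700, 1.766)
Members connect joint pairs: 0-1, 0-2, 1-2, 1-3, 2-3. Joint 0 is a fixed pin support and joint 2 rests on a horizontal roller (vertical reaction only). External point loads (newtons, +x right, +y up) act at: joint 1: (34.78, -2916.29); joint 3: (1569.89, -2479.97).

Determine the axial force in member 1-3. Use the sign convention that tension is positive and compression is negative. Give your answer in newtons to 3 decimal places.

2818.163

N=4 nodes, M=5 members, R=3 reactions → 2N=8, M+R=8
member 0 (0-1): L=1.9254, (cx,cy)=(0.5298,0.8481)
member 1 (0-2): L=1.8900, (cx,cy)=(1.0000,0.0000)
member 2 (1-2): L=1.8503, (cx,cy)=(0.4702,-0.8826)
member 3 (1-3): L=1.6853, (cx,cy)=(0.9969,0.0789)
member 4 (2-3): L=1.9429, (cx,cy)=(0.4169,0.9090)
solve A·x = −loads:
  F[0-1] = +1435.3311 N (tension)
  F[0-2] = +844.2811 N (tension)
  F[1-2] = -4431.6973 N (compression)
  F[1-3] = +2818.1628 N (tension)
  F[2-3] = -2973.0739 N (compression)
  Rx@0 = -1604.6700 N
  Ry@0 = -1217.3677 N
  Ry@2 = +6613.6277 N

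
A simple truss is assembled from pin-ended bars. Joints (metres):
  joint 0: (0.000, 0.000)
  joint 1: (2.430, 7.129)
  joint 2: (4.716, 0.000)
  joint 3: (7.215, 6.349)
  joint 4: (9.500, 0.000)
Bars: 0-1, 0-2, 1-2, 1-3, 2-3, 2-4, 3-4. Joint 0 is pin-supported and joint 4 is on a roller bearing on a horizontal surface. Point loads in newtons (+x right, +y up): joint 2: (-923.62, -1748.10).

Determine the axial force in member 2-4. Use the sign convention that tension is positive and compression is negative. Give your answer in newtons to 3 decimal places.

N=5 nodes, M=7 members, R=3 reactions → 2N=10, M+R=10
member 0 (0-1): L=7.5318, (cx,cy)=(0.3226,0.9465)
member 1 (0-2): L=4.7160, (cx,cy)=(1.0000,0.0000)
member 2 (1-2): L=7.4866, (cx,cy)=(0.3053,-0.9522)
member 3 (1-3): L=4.8482, (cx,cy)=(0.9870,-0.1609)
member 4 (2-3): L=6.8231, (cx,cy)=(0.3663,0.9305)
member 5 (2-4): L=4.7840, (cx,cy)=(1.0000,0.0000)
member 6 (3-4): L=6.7477, (cx,cy)=(0.3386,-0.9409)
solve A·x = −loads:
  F[0-1] = -930.0412 N (compression)
  F[0-2] = -623.5577 N (compression)
  F[1-2] = +1029.6442 N (tension)
  F[1-3] = -622.5719 N (compression)
  F[2-3] = +824.9530 N (tension)
  F[2-4] = +312.3182 N (tension)
  F[3-4] = -922.2844 N (compression)
  Rx@0 = +923.6200 N
  Ry@0 = +880.3064 N
  Ry@4 = +867.7936 N

312.318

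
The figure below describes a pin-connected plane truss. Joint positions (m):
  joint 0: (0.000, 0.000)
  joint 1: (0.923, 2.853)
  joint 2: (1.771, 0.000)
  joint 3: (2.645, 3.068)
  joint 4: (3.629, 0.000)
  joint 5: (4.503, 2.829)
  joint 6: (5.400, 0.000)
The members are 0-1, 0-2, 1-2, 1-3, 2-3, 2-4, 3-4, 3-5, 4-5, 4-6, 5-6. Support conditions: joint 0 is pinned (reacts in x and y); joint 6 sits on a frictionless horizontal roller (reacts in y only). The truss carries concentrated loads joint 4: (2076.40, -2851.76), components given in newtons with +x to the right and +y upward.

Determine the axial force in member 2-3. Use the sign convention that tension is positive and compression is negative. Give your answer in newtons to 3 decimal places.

-899.808

N=7 nodes, M=11 members, R=3 reactions → 2N=14, M+R=14
member 0 (0-1): L=2.9986, (cx,cy)=(0.3078,0.9514)
member 1 (0-2): L=1.7710, (cx,cy)=(1.0000,0.0000)
member 2 (1-2): L=2.9764, (cx,cy)=(0.2849,-0.9586)
member 3 (1-3): L=1.7354, (cx,cy)=(0.9923,0.1239)
member 4 (2-3): L=3.1901, (cx,cy)=(0.2740,0.9617)
member 5 (2-4): L=1.8580, (cx,cy)=(1.0000,0.0000)
member 6 (3-4): L=3.2219, (cx,cy)=(0.3054,-0.9522)
member 7 (3-5): L=1.8733, (cx,cy)=(0.9918,-0.1276)
member 8 (4-5): L=2.9609, (cx,cy)=(0.2952,0.9554)
member 9 (4-6): L=1.7710, (cx,cy)=(1.0000,0.0000)
member 10 (5-6): L=2.9678, (cx,cy)=(0.3022,-0.9532)
solve A·x = −loads:
  F[0-1] = -982.9988 N (compression)
  F[0-2] = +2378.9782 N (tension)
  F[1-2] = +902.7960 N (tension)
  F[1-3] = -564.1419 N (compression)
  F[2-3] = -899.8082 N (compression)
  F[2-4] = +2882.7212 N (tension)
  F[3-4] = +1138.0756 N (tension)
  F[3-5] = -1163.4040 N (compression)
  F[4-5] = +1850.5135 N (tension)
  F[4-6] = +607.6670 N (tension)
  F[5-6] = -2010.5190 N (compression)
  Rx@0 = -2076.4000 N
  Ry@0 = +935.2717 N
  Ry@6 = +1916.4883 N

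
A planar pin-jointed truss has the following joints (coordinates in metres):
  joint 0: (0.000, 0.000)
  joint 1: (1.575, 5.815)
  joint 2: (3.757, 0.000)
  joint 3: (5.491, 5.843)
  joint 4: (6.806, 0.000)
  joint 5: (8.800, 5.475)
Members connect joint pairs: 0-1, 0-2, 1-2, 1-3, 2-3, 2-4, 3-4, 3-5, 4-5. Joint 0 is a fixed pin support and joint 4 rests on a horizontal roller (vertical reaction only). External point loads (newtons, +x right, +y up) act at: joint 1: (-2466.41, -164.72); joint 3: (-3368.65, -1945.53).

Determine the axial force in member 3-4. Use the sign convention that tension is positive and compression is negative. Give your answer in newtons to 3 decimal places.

3476.375

N=6 nodes, M=9 members, R=3 reactions → 2N=12, M+R=12
member 0 (0-1): L=6.0245, (cx,cy)=(0.2614,0.9652)
member 1 (0-2): L=3.7570, (cx,cy)=(1.0000,0.0000)
member 2 (1-2): L=6.2109, (cx,cy)=(0.3513,-0.9363)
member 3 (1-3): L=3.9161, (cx,cy)=(1.0000,0.0071)
member 4 (2-3): L=6.0949, (cx,cy)=(0.2845,0.9587)
member 5 (2-4): L=3.0490, (cx,cy)=(1.0000,0.0000)
member 6 (3-4): L=5.9891, (cx,cy)=(0.2196,-0.9756)
member 7 (3-5): L=3.3294, (cx,cy)=(0.9939,-0.1105)
member 8 (4-5): L=5.8268, (cx,cy)=(0.3422,0.9396)
solve A·x = −loads:
  F[0-1] = -5700.0309 N (compression)
  F[0-2] = -4344.8919 N (compression)
  F[1-2] = +5692.6243 N (tension)
  F[1-3] = -1023.7029 N (compression)
  F[2-3] = -5559.4991 N (compression)
  F[2-4] = -763.2863 N (compression)
  F[3-4] = +3476.3753 N (tension)
  F[3-5] = -0.0000 N (compression)
  F[4-5] = +0.0000 N (tension)
  Rx@0 = +5835.0600 N
  Ry@0 = +5501.7952 N
  Ry@4 = -3391.5452 N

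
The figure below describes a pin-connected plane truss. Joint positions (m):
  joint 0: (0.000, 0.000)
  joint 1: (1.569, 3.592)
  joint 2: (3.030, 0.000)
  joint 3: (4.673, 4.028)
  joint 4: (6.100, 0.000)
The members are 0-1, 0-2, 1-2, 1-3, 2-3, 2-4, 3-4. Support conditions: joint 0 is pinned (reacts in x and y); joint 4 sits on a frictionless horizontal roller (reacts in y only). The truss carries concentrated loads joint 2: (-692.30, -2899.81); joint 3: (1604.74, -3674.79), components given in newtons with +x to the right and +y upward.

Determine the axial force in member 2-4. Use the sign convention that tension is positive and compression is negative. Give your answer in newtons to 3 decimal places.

1883.010

N=5 nodes, M=7 members, R=3 reactions → 2N=10, M+R=10
member 0 (0-1): L=3.9197, (cx,cy)=(0.4003,0.9164)
member 1 (0-2): L=3.0300, (cx,cy)=(1.0000,0.0000)
member 2 (1-2): L=3.8778, (cx,cy)=(0.3768,-0.9263)
member 3 (1-3): L=3.1345, (cx,cy)=(0.9903,0.1391)
member 4 (2-3): L=4.3502, (cx,cy)=(0.3777,0.9259)
member 5 (2-4): L=3.0700, (cx,cy)=(1.0000,0.0000)
member 6 (3-4): L=4.2733, (cx,cy)=(0.3339,-0.9426)
solve A·x = −loads:
  F[0-1] = -1374.3232 N (compression)
  F[0-2] = +1462.5588 N (tension)
  F[1-2] = +1207.2189 N (tension)
  F[1-3] = -1014.8214 N (compression)
  F[2-3] = +1924.0582 N (tension)
  F[2-4] = +1883.0101 N (tension)
  F[3-4] = -5638.8729 N (compression)
  Rx@0 = -912.4400 N
  Ry@0 = +1259.4179 N
  Ry@4 = +5315.1821 N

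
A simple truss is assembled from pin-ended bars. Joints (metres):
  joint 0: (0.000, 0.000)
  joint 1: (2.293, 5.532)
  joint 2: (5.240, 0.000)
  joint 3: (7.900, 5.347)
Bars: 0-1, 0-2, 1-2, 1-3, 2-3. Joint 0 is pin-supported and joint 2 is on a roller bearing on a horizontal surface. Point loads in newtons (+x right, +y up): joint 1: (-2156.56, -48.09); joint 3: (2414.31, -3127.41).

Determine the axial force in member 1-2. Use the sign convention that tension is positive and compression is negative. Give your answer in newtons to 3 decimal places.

N=4 nodes, M=5 members, R=3 reactions → 2N=8, M+R=8
member 0 (0-1): L=5.9884, (cx,cy)=(0.3829,0.9238)
member 1 (0-2): L=5.2400, (cx,cy)=(1.0000,0.0000)
member 2 (1-2): L=6.2680, (cx,cy)=(0.4702,-0.8826)
member 3 (1-3): L=5.6101, (cx,cy)=(0.9995,-0.0330)
member 4 (2-3): L=5.9721, (cx,cy)=(0.4454,0.8953)
solve A·x = −loads:
  F[0-1] = +1891.5701 N (tension)
  F[0-2] = -466.5460 N (compression)
  F[1-2] = -2180.4009 N (compression)
  F[1-3] = +3908.1316 N (tension)
  F[2-3] = -3349.0834 N (compression)
  Rx@0 = -257.7500 N
  Ry@0 = -1747.4074 N
  Ry@2 = +4922.9074 N

-2180.401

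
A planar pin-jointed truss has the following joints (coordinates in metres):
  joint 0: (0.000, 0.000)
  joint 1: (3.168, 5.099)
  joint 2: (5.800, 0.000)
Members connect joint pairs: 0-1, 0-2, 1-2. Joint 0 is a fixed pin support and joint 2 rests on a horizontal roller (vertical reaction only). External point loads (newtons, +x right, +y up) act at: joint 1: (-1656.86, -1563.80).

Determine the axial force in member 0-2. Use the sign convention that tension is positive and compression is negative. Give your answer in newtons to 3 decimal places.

N=3 nodes, M=3 members, R=3 reactions → 2N=6, M+R=6
member 0 (0-1): L=6.0030, (cx,cy)=(0.5277,0.8494)
member 1 (0-2): L=5.8000, (cx,cy)=(1.0000,0.0000)
member 2 (1-2): L=5.7382, (cx,cy)=(0.4587,-0.8886)
solve A·x = −loads:
  F[0-1] = -2550.3045 N (compression)
  F[0-2] = -310.9725 N (compression)
  F[1-2] = +677.9750 N (tension)
  Rx@0 = +1656.8600 N
  Ry@0 = +2166.2501 N
  Ry@2 = -602.4501 N

-310.972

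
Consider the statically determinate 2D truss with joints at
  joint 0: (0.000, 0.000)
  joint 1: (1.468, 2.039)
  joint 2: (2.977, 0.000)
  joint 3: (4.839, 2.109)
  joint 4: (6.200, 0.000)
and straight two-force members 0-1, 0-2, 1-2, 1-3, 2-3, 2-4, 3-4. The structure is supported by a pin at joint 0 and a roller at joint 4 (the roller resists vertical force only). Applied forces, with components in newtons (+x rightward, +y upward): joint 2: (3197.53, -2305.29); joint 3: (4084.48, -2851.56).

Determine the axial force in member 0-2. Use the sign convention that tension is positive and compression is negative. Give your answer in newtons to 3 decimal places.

7595.164

N=5 nodes, M=7 members, R=3 reactions → 2N=10, M+R=10
member 0 (0-1): L=2.5125, (cx,cy)=(0.5843,0.8115)
member 1 (0-2): L=2.9770, (cx,cy)=(1.0000,0.0000)
member 2 (1-2): L=2.5367, (cx,cy)=(0.5949,-0.8038)
member 3 (1-3): L=3.3717, (cx,cy)=(0.9998,0.0208)
member 4 (2-3): L=2.8133, (cx,cy)=(0.6618,0.7496)
member 5 (2-4): L=3.2230, (cx,cy)=(1.0000,0.0000)
member 6 (3-4): L=2.5100, (cx,cy)=(0.5422,-0.8402)
solve A·x = −loads:
  F[0-1] = -535.9629 N (compression)
  F[0-2] = +7595.1644 N (tension)
  F[1-2] = +524.9623 N (tension)
  F[1-3] = -625.5781 N (compression)
  F[2-3] = +2512.2930 N (tension)
  F[2-4] = +3047.1748 N (tension)
  F[3-4] = -5619.7434 N (compression)
  Rx@0 = -7282.0100 N
  Ry@0 = +434.9604 N
  Ry@4 = +4721.8896 N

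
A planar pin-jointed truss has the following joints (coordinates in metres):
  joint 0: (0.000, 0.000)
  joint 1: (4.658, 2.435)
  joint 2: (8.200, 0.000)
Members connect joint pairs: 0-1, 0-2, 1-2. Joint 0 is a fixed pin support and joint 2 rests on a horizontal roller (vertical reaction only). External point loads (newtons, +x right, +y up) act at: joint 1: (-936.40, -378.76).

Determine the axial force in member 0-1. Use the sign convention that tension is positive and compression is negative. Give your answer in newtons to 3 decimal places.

N=3 nodes, M=3 members, R=3 reactions → 2N=6, M+R=6
member 0 (0-1): L=5.2561, (cx,cy)=(0.8862,0.4633)
member 1 (0-2): L=8.2000, (cx,cy)=(1.0000,0.0000)
member 2 (1-2): L=4.2983, (cx,cy)=(0.8241,-0.5665)
solve A·x = −loads:
  F[0-1] = -953.3676 N (compression)
  F[0-2] = -91.5116 N (compression)
  F[1-2] = +111.0502 N (tension)
  Rx@0 = +936.4000 N
  Ry@0 = +441.6710 N
  Ry@2 = -62.9110 N

-953.368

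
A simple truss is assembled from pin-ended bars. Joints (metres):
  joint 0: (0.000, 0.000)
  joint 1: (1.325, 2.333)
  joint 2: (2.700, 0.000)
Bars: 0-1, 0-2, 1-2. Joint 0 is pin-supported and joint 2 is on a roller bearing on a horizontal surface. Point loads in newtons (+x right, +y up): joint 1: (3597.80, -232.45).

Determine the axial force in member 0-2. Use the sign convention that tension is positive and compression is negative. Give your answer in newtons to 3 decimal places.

1899.444

N=3 nodes, M=3 members, R=3 reactions → 2N=6, M+R=6
member 0 (0-1): L=2.6830, (cx,cy)=(0.4938,0.8695)
member 1 (0-2): L=2.7000, (cx,cy)=(1.0000,0.0000)
member 2 (1-2): L=2.7080, (cx,cy)=(0.5077,-0.8615)
solve A·x = −loads:
  F[0-1] = +3439.0167 N (tension)
  F[0-2] = +1899.4440 N (tension)
  F[1-2] = -3740.9323 N (compression)
  Rx@0 = -3597.8000 N
  Ry@0 = -2990.3884 N
  Ry@2 = +3222.8384 N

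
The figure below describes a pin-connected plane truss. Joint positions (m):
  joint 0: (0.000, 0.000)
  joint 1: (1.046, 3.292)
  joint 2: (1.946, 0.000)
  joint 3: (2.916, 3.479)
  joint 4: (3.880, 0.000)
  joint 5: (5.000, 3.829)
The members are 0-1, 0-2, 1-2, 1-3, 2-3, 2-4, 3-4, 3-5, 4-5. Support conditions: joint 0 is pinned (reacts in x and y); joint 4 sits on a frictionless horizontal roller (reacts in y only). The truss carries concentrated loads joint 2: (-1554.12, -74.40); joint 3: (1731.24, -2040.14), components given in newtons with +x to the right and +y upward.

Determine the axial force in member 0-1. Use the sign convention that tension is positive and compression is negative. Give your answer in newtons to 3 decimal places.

N=6 nodes, M=9 members, R=3 reactions → 2N=12, M+R=12
member 0 (0-1): L=3.4542, (cx,cy)=(0.3028,0.9530)
member 1 (0-2): L=1.9460, (cx,cy)=(1.0000,0.0000)
member 2 (1-2): L=3.4128, (cx,cy)=(0.2637,-0.9646)
member 3 (1-3): L=1.8793, (cx,cy)=(0.9950,0.0995)
member 4 (2-3): L=3.6117, (cx,cy)=(0.2686,0.9633)
member 5 (2-4): L=1.9340, (cx,cy)=(1.0000,0.0000)
member 6 (3-4): L=3.6101, (cx,cy)=(0.2670,-0.9637)
member 7 (3-5): L=2.1132, (cx,cy)=(0.9862,0.1656)
member 8 (4-5): L=3.9894, (cx,cy)=(0.2807,0.9598)
solve A·x = −loads:
  F[0-1] = +1058.0275 N (tension)
  F[0-2] = -143.2732 N (compression)
  F[1-2] = -985.2049 N (compression)
  F[1-3] = +583.0978 N (tension)
  F[2-3] = +1063.8149 N (tension)
  F[2-4] = +865.3252 N (tension)
  F[3-4] = -3240.5604 N (compression)
  F[3-5] = -0.0000 N (compression)
  F[4-5] = +0.0000 N (tension)
  Rx@0 = -177.1200 N
  Ry@0 = -1008.3504 N
  Ry@4 = +3122.8904 N

1058.028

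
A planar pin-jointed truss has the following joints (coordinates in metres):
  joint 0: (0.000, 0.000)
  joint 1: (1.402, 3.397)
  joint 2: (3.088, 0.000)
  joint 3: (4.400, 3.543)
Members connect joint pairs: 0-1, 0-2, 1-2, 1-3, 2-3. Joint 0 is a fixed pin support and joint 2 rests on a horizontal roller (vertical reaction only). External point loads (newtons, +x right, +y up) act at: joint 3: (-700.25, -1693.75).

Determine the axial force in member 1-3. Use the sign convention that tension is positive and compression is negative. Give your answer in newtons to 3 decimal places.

N=4 nodes, M=5 members, R=3 reactions → 2N=8, M+R=8
member 0 (0-1): L=3.6749, (cx,cy)=(0.3815,0.9244)
member 1 (0-2): L=3.0880, (cx,cy)=(1.0000,0.0000)
member 2 (1-2): L=3.7924, (cx,cy)=(0.4446,-0.8957)
member 3 (1-3): L=3.0016, (cx,cy)=(0.9988,0.0486)
member 4 (2-3): L=3.7781, (cx,cy)=(0.3473,0.9378)
solve A·x = −loads:
  F[0-1] = -90.6605 N (compression)
  F[0-2] = -665.6628 N (compression)
  F[1-2] = +89.5139 N (tension)
  F[1-3] = -74.4710 N (compression)
  F[2-3] = -1802.2877 N (compression)
  Rx@0 = +700.2500 N
  Ry@0 = +83.8037 N
  Ry@2 = +1609.9463 N

-74.471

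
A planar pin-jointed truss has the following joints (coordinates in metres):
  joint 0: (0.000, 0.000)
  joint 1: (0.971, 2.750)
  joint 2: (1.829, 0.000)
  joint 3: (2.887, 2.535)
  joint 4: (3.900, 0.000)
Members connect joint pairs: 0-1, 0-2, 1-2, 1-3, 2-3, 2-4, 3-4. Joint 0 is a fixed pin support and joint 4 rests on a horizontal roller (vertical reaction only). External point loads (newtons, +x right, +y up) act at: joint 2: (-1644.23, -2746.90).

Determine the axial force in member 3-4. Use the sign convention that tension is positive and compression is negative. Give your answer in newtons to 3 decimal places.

-1387.273

N=5 nodes, M=7 members, R=3 reactions → 2N=10, M+R=10
member 0 (0-1): L=2.9164, (cx,cy)=(0.3329,0.9429)
member 1 (0-2): L=1.8290, (cx,cy)=(1.0000,0.0000)
member 2 (1-2): L=2.8807, (cx,cy)=(0.2978,-0.9546)
member 3 (1-3): L=1.9280, (cx,cy)=(0.9938,-0.1115)
member 4 (2-3): L=2.7469, (cx,cy)=(0.3852,0.9229)
member 5 (2-4): L=2.0710, (cx,cy)=(1.0000,0.0000)
member 6 (3-4): L=2.7299, (cx,cy)=(0.3711,-0.9286)
solve A·x = −loads:
  F[0-1] = -1546.9330 N (compression)
  F[0-2] = -1129.1854 N (compression)
  F[1-2] = +1646.1990 N (tension)
  F[1-3] = -1011.6585 N (compression)
  F[2-3] = +1273.6759 N (tension)
  F[2-4] = +514.7821 N (tension)
  F[3-4] = -1387.2729 N (compression)
  Rx@0 = +1644.2300 N
  Ry@0 = +1458.6743 N
  Ry@4 = +1288.2257 N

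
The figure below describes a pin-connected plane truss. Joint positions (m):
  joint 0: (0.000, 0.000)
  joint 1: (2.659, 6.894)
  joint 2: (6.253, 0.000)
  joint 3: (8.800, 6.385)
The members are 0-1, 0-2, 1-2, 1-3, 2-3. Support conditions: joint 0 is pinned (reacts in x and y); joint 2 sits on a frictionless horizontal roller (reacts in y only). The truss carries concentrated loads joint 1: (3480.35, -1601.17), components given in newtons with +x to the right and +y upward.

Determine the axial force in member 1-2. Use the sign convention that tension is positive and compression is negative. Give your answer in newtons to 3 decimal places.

N=4 nodes, M=5 members, R=3 reactions → 2N=8, M+R=8
member 0 (0-1): L=7.3890, (cx,cy)=(0.3599,0.9330)
member 1 (0-2): L=6.2530, (cx,cy)=(1.0000,0.0000)
member 2 (1-2): L=7.7746, (cx,cy)=(0.4623,-0.8867)
member 3 (1-3): L=6.1621, (cx,cy)=(0.9966,-0.0826)
member 4 (2-3): L=6.8743, (cx,cy)=(0.3705,0.9288)
solve A·x = −loads:
  F[0-1] = +3126.2668 N (tension)
  F[0-2] = +2355.3360 N (tension)
  F[1-2] = -5095.0875 N (compression)
  F[1-3] = +0.0000 N (tension)
  F[2-3] = -0.0000 N (compression)
  Rx@0 = -3480.3500 N
  Ry@0 = -2916.8284 N
  Ry@2 = +4517.9984 N

-5095.088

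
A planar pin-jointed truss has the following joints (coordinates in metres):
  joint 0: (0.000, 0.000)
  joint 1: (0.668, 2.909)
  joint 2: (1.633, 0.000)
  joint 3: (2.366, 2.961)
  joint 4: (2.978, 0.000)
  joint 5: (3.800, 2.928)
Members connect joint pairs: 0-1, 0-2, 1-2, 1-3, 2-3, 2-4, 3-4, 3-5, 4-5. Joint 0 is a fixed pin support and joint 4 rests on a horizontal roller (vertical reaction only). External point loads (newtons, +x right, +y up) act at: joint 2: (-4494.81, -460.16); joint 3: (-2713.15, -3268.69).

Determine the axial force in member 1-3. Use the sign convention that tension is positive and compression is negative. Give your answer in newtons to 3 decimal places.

N=6 nodes, M=9 members, R=3 reactions → 2N=12, M+R=12
member 0 (0-1): L=2.9847, (cx,cy)=(0.2238,0.9746)
member 1 (0-2): L=1.6330, (cx,cy)=(1.0000,0.0000)
member 2 (1-2): L=3.0649, (cx,cy)=(0.3149,-0.9491)
member 3 (1-3): L=1.6988, (cx,cy)=(0.9995,0.0306)
member 4 (2-3): L=3.0504, (cx,cy)=(0.2403,0.9707)
member 5 (2-4): L=1.3450, (cx,cy)=(1.0000,0.0000)
member 6 (3-4): L=3.0236, (cx,cy)=(0.2024,-0.9793)
member 7 (3-5): L=1.4344, (cx,cy)=(0.9997,-0.0230)
member 8 (4-5): L=3.0412, (cx,cy)=(0.2703,0.9628)
solve A·x = −loads:
  F[0-1] = -3670.3336 N (compression)
  F[0-2] = -6386.5129 N (compression)
  F[1-2] = +3704.7797 N (tension)
  F[1-3] = -1988.8551 N (compression)
  F[2-3] = -3148.4433 N (compression)
  F[2-4] = +31.3379 N (tension)
  F[3-4] = -154.8248 N (compression)
  F[3-5] = -0.0000 N (tension)
  F[4-5] = +0.0000 N (tension)
  Rx@0 = +7207.9600 N
  Ry@0 = +3577.2299 N
  Ry@4 = +151.6201 N

-1988.855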